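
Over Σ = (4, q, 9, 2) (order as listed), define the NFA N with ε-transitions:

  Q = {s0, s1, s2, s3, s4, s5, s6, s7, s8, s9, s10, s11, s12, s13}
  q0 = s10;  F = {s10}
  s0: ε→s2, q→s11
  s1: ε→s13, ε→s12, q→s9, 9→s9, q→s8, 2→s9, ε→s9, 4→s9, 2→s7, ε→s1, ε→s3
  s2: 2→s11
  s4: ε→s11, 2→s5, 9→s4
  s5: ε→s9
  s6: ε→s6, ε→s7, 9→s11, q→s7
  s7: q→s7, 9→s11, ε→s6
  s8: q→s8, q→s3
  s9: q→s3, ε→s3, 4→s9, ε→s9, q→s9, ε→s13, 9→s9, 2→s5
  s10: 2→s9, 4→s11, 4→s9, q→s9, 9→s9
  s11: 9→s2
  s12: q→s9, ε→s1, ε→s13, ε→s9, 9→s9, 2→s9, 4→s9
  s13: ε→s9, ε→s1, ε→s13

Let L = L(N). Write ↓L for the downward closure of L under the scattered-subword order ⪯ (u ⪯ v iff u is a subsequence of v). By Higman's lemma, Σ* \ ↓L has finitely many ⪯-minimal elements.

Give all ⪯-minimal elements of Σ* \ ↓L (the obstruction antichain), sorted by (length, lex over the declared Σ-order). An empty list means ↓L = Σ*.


Antichain: [4, q, 9, 2].

|Q|=14, |F|=1, |δ|=51 (20 ε).
min D↑ (2 st, q0=0, F={1}): 0:4→1,q→1,9→1,2→1 1:4→1,q→1,9→1,2→1 [Hopcroft].
'4': N↓-sim [12, 11] end={s1,s11,s12,s13,s2,s3,s5,s6,s7,s8,s9} ∉↓L; 1/1 deletions ∈↓L.
'q': |S_i|=[12, 11] end={s1,s11,s12,s13,s2,s3,s5,s6,s7,s8,s9} ∉↓L; 1/1 del acc.
'9': N↓-sim [12, 11] end={s1,s11,s12,s13,s2,s3,s5,s6,s7,s8,s9} — reject; 1/1 del acc.
'2': N↓-sim [12, 11] end={s1,s11,s12,s13,s2,s3,s5,s6,s7,s8,s9} rej; 1/1 single-dels accept.
4 minimals (antichain).


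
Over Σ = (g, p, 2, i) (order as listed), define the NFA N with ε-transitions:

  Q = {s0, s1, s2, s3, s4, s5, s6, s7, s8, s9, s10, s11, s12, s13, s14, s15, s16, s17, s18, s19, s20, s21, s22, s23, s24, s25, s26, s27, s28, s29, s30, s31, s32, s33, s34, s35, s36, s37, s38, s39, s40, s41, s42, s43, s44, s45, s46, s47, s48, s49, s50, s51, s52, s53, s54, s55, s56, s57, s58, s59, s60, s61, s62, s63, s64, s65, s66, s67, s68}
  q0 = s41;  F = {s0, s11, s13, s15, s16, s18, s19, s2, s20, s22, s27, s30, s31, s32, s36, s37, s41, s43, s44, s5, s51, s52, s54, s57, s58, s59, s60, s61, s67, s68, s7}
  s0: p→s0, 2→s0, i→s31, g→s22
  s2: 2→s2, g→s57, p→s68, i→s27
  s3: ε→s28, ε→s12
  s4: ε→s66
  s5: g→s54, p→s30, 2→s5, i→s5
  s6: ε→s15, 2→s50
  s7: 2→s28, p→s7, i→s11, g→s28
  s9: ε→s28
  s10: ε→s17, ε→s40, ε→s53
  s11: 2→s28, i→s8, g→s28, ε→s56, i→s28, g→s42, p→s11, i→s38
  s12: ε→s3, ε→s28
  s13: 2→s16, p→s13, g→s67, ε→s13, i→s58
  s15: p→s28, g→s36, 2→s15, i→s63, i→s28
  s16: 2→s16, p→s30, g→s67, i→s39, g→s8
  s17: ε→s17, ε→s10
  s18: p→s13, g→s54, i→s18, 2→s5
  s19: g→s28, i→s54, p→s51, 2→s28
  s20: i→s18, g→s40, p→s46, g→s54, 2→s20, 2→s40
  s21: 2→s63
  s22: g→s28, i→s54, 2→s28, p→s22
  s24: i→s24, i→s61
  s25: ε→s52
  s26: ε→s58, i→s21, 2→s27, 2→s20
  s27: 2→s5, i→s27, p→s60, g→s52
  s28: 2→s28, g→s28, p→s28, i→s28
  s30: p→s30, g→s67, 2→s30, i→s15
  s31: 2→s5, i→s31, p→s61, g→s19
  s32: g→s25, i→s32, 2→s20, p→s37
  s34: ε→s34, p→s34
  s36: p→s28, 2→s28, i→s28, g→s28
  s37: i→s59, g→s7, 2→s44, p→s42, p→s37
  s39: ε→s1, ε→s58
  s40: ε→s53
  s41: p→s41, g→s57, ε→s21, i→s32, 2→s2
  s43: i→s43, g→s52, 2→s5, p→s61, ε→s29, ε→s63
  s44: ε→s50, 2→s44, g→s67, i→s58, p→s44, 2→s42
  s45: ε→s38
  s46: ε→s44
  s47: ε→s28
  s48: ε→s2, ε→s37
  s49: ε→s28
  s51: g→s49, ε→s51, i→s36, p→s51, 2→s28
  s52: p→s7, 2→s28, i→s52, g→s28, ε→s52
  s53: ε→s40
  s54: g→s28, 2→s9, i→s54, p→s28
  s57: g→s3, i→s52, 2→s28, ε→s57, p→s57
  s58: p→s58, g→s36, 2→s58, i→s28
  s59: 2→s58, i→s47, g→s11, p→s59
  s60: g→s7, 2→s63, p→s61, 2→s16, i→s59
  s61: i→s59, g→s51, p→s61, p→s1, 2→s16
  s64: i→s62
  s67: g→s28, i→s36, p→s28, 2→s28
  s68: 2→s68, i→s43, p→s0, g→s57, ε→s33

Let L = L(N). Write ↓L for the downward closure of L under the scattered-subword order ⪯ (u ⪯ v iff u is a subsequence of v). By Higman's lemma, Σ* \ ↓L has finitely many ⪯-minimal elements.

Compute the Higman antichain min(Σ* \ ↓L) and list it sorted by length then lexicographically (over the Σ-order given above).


|Q|=69, |F|=31, |δ|=183 (35 ε).
min D↑ (32 st, q0=0, F={4}): 0:g→1,p→0,2→2,i→3 1:g→4,p→1,2→4,i→5 2:g→1,p→6,2→2,i→7 3:g→5,p→8,2→9,i→3 4:g→4,p→4,2→4,i→4 5:g→4,p→10,2→4,i→5 6:g→1,p→11,2→6,i→12 7:g→5,p→13,2→14,i→7 8:g→10,p→8,2→15,i→16 9:g→17,p→15,2→9,i→18 10:g→4,p→10,2→4,i→19 11:g→20,p→11,2→11,i→21 12:g→5,p→22,2→14,i→12 13:g→10,p→22,2→23,i→16 14:g→17,p→24,2→14,i→14 15:g→25,p→15,2→15,i→26 16:g→19,p→16,2→26,i→4 17:g→4,p→4,2→4,i→17 18:g→17,p→27,2→14,i→18 19:g→4,p→19,2→4,i→4 20:g→4,p→20,2→4,i→17 21:g→28,p→22,2→14,i→21 22:g→29,p→22,2→23,i→16 23:g→25,p→24,2→23,i→26 24:g→25,p→24,2→24,i→30 25:g→4,p→4,2→4,i→31 26:g→31,p→26,2→26,i→4 27:g→25,p→27,2→23,i→26 28:g→4,p→29,2→4,i→17 29:g→4,p→29,2→4,i→31 30:g→31,p→4,2→30,i→4 31:g→4,p→4,2→4,i→4 (ε-aug+det+¬).
'gg': run [52, 22, 5] end={s12,s28,s3,s42,s49} rej; 2/2 deletions ∈↓L.
'g2': N↓-sim [52, 22, 2] end={s28,s9} ∉↓L; 2/2 single-dels accept.
'ipii': |S_i|=[52, 42, 27, 14, 5] end={s28,s38,s47,s63,s8} — reject; 4/4 deletions ∈↓L.
'i2gp': run [52, 42, 23, 8, 1] end={s28} ∉↓L; 4/4 deletions ∈↓L.
'2ppgip': N↓-sim [52, 47, 41, 35, 16, 6, 1] end={s28} ∉↓L; 6/6 del acc.
'2i2pip': |S_i|=[52, 47, 33, 14, 7, 4, 1] end={s28} ∉↓L; 6/6 deletions ∈↓L.
6 obstructions.

min(Σ*\↓L) = [gg, g2, ipii, i2gp, 2ppgip, 2i2pip].


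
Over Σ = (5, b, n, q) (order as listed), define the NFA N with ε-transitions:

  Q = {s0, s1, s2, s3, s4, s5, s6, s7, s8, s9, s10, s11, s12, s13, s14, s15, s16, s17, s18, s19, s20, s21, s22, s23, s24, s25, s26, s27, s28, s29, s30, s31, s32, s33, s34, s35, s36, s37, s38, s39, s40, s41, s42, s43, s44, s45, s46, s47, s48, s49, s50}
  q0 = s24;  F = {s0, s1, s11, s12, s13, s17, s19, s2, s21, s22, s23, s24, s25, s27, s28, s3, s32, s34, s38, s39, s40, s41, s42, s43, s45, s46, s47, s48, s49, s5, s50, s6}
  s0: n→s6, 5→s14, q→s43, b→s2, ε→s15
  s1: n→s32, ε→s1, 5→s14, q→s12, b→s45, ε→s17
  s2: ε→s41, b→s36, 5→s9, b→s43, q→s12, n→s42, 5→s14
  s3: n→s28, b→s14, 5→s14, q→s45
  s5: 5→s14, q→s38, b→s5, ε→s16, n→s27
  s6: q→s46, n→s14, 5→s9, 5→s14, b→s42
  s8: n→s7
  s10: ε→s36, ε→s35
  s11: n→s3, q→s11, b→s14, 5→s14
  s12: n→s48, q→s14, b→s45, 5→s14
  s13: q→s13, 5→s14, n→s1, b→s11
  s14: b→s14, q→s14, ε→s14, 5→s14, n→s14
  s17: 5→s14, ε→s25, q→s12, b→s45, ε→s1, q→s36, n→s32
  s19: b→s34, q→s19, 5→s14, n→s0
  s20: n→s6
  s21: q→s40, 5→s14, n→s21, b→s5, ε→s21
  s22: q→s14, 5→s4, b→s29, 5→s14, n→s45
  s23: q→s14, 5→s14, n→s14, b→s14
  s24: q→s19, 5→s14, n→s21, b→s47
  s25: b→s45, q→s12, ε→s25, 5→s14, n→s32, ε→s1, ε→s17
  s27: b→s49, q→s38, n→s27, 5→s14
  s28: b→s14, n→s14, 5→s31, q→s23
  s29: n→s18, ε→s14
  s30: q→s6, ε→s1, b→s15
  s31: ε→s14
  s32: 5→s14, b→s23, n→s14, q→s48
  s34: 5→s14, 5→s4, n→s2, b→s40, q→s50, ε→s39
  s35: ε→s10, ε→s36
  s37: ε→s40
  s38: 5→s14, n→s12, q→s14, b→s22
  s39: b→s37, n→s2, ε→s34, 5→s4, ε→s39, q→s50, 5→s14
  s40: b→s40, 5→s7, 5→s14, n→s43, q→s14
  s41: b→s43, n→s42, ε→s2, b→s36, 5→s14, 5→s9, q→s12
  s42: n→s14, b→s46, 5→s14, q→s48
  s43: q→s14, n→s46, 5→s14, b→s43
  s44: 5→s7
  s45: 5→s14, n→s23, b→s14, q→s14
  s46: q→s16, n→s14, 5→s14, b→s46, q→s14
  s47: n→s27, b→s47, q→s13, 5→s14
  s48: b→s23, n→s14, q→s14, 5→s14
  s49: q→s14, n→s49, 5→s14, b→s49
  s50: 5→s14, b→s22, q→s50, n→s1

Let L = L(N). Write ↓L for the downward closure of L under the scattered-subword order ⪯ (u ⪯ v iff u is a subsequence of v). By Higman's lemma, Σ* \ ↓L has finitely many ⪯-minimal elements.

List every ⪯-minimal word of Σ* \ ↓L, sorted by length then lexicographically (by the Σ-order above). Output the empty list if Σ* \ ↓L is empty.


|Q|=51, |F|=32, |δ|=173 (24 ε).
min D↑ (29 st, q0=0, F={1}): 0:5→1,b→2,n→3,q→4 1:5→1,b→1,n→1,q→1 2:5→1,b→2,n→5,q→6 3:5→1,b→7,n→3,q→8 4:5→1,b→9,n→10,q→4 5:5→1,b→11,n→5,q→12 6:5→1,b→13,n→14,q→6 7:5→1,b→7,n→5,q→12 8:5→1,b→8,n→15,q→1 9:5→1,b→8,n→16,q→17 10:5→1,b→16,n→18,q→15 11:5→1,b→11,n→11,q→1 12:5→1,b→19,n→20,q→1 13:5→1,b→1,n→21,q→13 14:5→1,b→22,n→23,q→20 15:5→1,b→15,n→24,q→1 16:5→1,b→15,n→25,q→20 17:5→1,b→19,n→14,q→17 18:5→1,b→25,n→1,q→24 19:5→1,b→1,n→22,q→1 20:5→1,b→22,n→26,q→1 21:5→1,b→1,n→27,q→22 22:5→1,b→1,n→28,q→1 23:5→1,b→28,n→1,q→26 24:5→1,b→24,n→1,q→1 25:5→1,b→24,n→1,q→26 26:5→1,b→28,n→1,q→1 27:5→1,b→1,n→1,q→28 28:5→1,b→1,n→1,q→1.
'5': N↓-sim [43, 5] end={s14,s31,s4,s7,s9} rej; 1/1 single-dels accept.
'nqq': run [43, 34, 16, 2] end={s14,s16} ∉↓L; 3/3 del acc.
'bnbq': |S_i|=[43, 37, 27, 12, 2] end={s14,s16} rej; 4/4 single-dels accept.
'bqbb': N↓-sim [43, 37, 22, 11, 3] end={s14,s18,s29} ∉↓L; 4/4 del acc.
'qbbq': run [43, 37, 31, 14, 2] end={s14,s16} rej; 4/4 deletions ∈↓L.
'qnnn': N↓-sim [43, 37, 24, 11, 1] end={s14} rej; 4/4 deletions ∈↓L.
6 words, ⪯-incomp.

min(Σ*\↓L) = [5, nqq, bnbq, bqbb, qbbq, qnnn].


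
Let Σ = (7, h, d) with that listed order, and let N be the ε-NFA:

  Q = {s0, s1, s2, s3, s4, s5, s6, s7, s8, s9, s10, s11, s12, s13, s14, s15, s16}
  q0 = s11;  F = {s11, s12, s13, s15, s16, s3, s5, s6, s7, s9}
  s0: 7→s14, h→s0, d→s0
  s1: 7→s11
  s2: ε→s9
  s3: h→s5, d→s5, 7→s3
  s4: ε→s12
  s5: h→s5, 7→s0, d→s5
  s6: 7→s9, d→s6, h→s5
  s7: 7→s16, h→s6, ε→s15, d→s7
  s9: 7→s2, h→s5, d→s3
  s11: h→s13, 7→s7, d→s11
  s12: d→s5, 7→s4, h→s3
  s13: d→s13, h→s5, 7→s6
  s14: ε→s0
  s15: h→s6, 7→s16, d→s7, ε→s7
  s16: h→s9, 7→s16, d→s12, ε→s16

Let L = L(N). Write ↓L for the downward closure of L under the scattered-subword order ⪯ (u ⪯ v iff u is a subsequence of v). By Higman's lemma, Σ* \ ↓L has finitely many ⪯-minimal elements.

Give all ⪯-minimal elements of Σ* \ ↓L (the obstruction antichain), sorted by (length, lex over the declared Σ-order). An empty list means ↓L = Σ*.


Antichain: [hh7, 77dd7].

|Q|=17, |F|=10, |δ|=40 (6 ε).
min D↑ (10 st, q0=0, F={8}): 0:7→1,h→2,d→0 1:7→3,h→4,d→1 2:7→4,h→5,d→2 3:7→3,h→6,d→7 4:7→6,h→5,d→4 5:7→8,h→5,d→5 6:7→6,h→5,d→9 7:7→7,h→9,d→5 8:7→8,h→8,d→8 9:7→9,h→5,d→5.
'hh7': N↓-sim [14, 8, 3, 2] end={s0,s14} ∉↓L; 3/3 del acc.
'77dd7': |S_i|=[14, 12, 9, 6, 3, 2] end={s0,s14} rej; 5/5 del acc.
2 minimals (antichain).


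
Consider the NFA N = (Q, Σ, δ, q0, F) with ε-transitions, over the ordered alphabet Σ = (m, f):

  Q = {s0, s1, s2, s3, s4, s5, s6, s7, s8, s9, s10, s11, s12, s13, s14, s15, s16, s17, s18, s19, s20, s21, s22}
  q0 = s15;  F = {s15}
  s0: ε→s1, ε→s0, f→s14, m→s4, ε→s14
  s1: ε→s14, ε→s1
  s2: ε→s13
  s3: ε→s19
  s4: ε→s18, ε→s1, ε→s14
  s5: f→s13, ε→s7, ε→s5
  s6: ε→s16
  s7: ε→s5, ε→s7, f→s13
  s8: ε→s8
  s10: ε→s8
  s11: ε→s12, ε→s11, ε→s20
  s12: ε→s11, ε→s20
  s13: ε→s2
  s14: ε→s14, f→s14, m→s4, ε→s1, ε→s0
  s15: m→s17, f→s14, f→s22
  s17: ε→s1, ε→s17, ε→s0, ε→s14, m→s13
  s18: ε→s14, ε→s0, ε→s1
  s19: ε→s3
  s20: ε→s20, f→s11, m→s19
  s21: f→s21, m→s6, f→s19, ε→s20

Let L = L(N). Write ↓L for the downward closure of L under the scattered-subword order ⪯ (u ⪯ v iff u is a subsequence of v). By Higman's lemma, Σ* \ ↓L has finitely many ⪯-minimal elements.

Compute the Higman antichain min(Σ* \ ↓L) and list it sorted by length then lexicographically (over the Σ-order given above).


Antichain: [m, f].

|Q|=23, |F|=1, |δ|=51 (36 ε).
min D↑ (2 st, q0=0, F={1}): 0:m→1,f→1 1:m→1,f→1 (ε-aug+det+¬).
'm': |S_i|=[10, 8] end={s0,s1,s13,s14,s17,s18,s2,s4} ∉↓L; 1/1 deletions ∈↓L.
'f': N↓-sim [10, 6] end={s0,s1,s14,s18,s22,s4} ∉↓L; 1/1 deletions ∈↓L.
2 obstructions.


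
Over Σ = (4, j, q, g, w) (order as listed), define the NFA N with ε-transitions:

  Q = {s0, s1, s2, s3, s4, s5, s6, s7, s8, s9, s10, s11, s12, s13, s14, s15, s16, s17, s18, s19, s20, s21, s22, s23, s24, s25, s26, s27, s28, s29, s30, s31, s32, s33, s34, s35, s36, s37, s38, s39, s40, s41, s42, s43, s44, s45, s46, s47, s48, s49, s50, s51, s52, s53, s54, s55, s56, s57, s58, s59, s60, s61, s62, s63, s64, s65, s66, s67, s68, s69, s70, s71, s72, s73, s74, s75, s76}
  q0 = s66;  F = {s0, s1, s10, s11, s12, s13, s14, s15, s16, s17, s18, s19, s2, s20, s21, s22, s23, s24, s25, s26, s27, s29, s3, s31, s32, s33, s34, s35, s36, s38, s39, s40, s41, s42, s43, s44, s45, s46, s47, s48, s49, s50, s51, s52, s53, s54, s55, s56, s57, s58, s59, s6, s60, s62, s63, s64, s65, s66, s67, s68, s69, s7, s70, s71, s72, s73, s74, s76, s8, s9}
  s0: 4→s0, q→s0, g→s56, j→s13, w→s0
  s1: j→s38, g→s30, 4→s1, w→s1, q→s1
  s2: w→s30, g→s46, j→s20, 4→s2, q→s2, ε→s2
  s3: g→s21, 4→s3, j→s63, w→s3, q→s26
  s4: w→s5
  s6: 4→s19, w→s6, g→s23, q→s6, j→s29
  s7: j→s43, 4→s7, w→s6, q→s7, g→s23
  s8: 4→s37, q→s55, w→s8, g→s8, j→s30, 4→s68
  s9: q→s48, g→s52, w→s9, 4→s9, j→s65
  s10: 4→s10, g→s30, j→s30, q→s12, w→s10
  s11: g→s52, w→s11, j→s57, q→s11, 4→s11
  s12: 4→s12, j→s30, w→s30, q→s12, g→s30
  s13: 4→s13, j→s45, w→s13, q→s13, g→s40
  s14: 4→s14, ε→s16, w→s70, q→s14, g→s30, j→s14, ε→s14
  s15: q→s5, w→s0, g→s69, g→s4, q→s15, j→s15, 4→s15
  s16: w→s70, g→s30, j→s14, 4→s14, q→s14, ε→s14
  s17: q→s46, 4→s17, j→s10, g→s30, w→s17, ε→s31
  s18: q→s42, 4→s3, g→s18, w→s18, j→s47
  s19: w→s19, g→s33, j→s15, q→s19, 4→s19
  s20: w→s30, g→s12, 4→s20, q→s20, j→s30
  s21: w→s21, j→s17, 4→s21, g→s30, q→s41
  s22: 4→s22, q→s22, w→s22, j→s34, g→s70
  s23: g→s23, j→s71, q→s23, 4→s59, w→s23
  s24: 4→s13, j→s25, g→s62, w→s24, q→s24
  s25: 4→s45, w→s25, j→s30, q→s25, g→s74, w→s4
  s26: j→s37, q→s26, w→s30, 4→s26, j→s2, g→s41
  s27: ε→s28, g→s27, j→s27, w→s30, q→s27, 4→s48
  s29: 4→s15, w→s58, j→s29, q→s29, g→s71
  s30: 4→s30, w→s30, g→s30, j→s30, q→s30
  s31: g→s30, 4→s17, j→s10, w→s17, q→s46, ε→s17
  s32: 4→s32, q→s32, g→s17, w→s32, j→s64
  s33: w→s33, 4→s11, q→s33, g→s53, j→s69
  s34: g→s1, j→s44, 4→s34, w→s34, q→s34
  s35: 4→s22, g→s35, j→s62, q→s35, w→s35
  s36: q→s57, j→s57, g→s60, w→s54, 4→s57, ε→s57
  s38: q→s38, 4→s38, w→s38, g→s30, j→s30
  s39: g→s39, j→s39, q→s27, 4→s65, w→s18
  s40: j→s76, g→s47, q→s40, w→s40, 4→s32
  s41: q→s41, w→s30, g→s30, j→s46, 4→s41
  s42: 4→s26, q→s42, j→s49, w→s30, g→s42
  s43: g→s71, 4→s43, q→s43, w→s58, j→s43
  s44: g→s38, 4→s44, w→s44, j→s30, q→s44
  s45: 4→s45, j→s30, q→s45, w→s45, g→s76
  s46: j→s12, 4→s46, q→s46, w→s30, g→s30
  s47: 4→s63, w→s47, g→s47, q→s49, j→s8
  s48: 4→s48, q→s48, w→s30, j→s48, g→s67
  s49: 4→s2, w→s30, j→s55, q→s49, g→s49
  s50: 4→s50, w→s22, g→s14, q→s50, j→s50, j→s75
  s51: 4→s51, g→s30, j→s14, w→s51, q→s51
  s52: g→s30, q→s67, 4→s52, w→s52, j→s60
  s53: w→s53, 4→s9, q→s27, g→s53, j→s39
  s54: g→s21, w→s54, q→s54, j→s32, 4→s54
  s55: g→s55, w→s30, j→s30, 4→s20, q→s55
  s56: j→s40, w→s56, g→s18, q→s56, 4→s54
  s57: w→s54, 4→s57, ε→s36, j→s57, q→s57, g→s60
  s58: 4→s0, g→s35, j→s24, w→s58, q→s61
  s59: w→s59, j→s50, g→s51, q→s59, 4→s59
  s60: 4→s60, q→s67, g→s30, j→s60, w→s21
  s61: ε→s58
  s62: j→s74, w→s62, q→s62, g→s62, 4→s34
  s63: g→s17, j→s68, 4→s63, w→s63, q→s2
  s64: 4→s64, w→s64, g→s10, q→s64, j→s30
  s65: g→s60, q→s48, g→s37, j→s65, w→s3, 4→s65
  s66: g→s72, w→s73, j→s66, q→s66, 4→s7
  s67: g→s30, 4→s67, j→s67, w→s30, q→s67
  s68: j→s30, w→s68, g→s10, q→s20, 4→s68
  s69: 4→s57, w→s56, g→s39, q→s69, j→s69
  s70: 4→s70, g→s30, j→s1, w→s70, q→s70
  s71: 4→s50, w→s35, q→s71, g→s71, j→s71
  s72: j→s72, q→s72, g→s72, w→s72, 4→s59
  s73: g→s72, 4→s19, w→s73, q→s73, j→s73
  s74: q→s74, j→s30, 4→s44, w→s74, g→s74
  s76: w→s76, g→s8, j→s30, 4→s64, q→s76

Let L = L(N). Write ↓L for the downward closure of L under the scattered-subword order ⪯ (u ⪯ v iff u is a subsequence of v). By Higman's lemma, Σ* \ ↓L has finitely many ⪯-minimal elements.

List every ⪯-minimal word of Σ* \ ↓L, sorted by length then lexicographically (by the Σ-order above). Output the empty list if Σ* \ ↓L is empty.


|Q|=77, |F|=70, |δ|=373 (10 ε).
min D↑ (68 st, q0=0, F={21}): 0:4→1,j→0,q→0,g→2,w→3 1:4→1,j→4,q→1,g→5,w→6 2:4→7,j→2,q→2,g→2,w→2 3:4→8,j→3,q→3,g→2,w→3 4:4→4,j→4,q→4,g→9,w→10 5:4→7,j→9,q→5,g→5,w→5 6:4→8,j→11,q→6,g→5,w→6 7:4→7,j→12,q→7,g→13,w→7 8:4→8,j→14,q→8,g→15,w→8 9:4→12,j→9,q→9,g→9,w→16 10:4→17,j→18,q→10,g→16,w→10 11:4→14,j→11,q→11,g→9,w→10 12:4→12,j→12,q→12,g→19,w→20 13:4→13,j→19,q→13,g→21,w→13 14:4→14,j→14,q→14,g→22,w→17 15:4→23,j→22,q→15,g→24,w→15 16:4→20,j→25,q→16,g→16,w→16 17:4→17,j→26,q→17,g→27,w→17 18:4→26,j→28,q→18,g→25,w→18 19:4→19,j→19,q→19,g→21,w→29 20:4→20,j→30,q→20,g→29,w→20 21:4→21,j→21,q→21,g→21,w→21 22:4→31,j→22,q→22,g→32,w→27 23:4→23,j→31,q→23,g→33,w→23 24:4→34,j→32,q→35,g→24,w→24 25:4→30,j→36,q→25,g→25,w→25 26:4→26,j→37,q→26,g→38,w→26 27:4→39,j→38,q→27,g→40,w→27 28:4→37,j→21,q→28,g→36,w→28 29:4→29,j→41,q→29,g→21,w→29 30:4→30,j→42,q→30,g→41,w→30 31:4→31,j→31,q→31,g→43,w→39 32:4→44,j→32,q→35,g→32,w→40 33:4→33,j→43,q→45,g→21,w→33 34:4→34,j→44,q→46,g→33,w→34 35:4→46,j→35,q→35,g→35,w→21 36:4→42,j→21,q→36,g→36,w→36 37:4→37,j→21,q→37,g→47,w→37 38:4→48,j→47,q→38,g→49,w→38 39:4→39,j→48,q→39,g→50,w→39 40:4→51,j→49,q→52,g→40,w→40 41:4→41,j→53,q→41,g→21,w→41 42:4→42,j→21,q→42,g→53,w→42 43:4→43,j→43,q→45,g→21,w→50 44:4→44,j→44,q→46,g→43,w→51 45:4→45,j→45,q→45,g→21,w→21 46:4→46,j→46,q→46,g→45,w→21 47:4→54,j→21,q→47,g→55,w→47 48:4→48,j→54,q→48,g→56,w→48 49:4→57,j→55,q→58,g→49,w→49 50:4→50,j→56,q→59,g→21,w→50 51:4→51,j→57,q→60,g→50,w→51 52:4→60,j→58,q→52,g→52,w→21 53:4→53,j→21,q→53,g→21,w→53 54:4→54,j→21,q→54,g→61,w→54 55:4→62,j→21,q→63,g→55,w→55 56:4→56,j→61,q→64,g→21,w→56 57:4→57,j→62,q→65,g→56,w→57 58:4→65,j→63,q→58,g→58,w→21 59:4→59,j→64,q→59,g→21,w→21 60:4→60,j→65,q→60,g→59,w→21 61:4→61,j→21,q→66,g→21,w→61 62:4→62,j→21,q→67,g→61,w→62 63:4→67,j→21,q→63,g→63,w→21 64:4→64,j→66,q→64,g→21,w→21 65:4→65,j→67,q→65,g→64,w→21 66:4→66,j→21,q→66,g→21,w→21 67:4→67,j→21,q→67,g→66,w→21 [Hopcroft].
'g4gg': N↓-sim [77, 62, 39, 18, 1] end={s30} — reject; 4/4 single-dels accept.
'4jwjjj': run [77, 74, 63, 45, 31, 17, 1] end={s30} rej; 6/6 deletions ∈↓L.
'w4ggqw': |S_i|=[77, 74, 61, 50, 31, 15, 1] end={s30} — reject; 6/6 deletions ∈↓L.
3 obstructions.

Antichain: [g4gg, 4jwjjj, w4ggqw].


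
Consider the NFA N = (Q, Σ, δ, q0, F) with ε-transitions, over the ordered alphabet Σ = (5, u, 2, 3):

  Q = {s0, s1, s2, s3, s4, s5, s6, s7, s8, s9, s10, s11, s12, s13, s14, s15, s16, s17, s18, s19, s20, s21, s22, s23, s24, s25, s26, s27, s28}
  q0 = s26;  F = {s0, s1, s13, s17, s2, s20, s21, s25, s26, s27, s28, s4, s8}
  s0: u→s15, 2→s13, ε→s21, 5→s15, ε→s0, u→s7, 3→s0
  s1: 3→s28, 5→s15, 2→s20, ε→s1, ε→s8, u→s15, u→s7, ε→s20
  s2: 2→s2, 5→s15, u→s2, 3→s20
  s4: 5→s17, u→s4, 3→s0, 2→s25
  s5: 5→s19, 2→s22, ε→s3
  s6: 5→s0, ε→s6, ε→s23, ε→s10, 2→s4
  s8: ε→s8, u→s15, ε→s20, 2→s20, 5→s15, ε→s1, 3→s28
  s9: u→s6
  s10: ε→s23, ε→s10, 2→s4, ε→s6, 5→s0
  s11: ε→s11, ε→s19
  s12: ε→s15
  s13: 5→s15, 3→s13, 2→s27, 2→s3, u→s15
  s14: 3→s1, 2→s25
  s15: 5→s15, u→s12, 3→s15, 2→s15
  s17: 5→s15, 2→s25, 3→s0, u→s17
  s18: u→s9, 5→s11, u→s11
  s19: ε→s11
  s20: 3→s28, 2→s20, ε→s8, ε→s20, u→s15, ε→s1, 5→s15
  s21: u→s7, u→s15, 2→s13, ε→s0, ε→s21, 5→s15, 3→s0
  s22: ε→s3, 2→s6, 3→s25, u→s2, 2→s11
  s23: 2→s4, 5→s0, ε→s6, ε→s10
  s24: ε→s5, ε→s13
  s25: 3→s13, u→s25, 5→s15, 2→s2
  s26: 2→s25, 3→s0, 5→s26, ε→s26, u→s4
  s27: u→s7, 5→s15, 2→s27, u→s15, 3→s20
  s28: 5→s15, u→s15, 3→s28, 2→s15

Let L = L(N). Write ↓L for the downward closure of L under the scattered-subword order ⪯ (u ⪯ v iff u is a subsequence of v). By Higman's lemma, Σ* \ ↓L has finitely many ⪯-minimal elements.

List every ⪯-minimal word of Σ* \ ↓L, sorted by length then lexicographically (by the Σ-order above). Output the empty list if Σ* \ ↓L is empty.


Antichain: [25, 35, 3u, u55, 22332].

|Q|=29, |F|=13, |δ|=109 (30 ε).
min D↑ (11 st, q0=0, F={5}): 0:5→0,u→1,2→2,3→3 1:5→4,u→1,2→2,3→3 2:5→5,u→2,2→6,3→7 3:5→5,u→5,2→7,3→3 4:5→5,u→4,2→2,3→3 5:5→5,u→5,2→5,3→5 6:5→5,u→6,2→6,3→8 7:5→5,u→5,2→9,3→7 8:5→5,u→5,2→8,3→10 9:5→5,u→5,2→9,3→8 10:5→5,u→5,2→5,3→10.
'25': N↓-sim [17, 12, 2] end={s12,s15} rej; 2/2 deletions ∈↓L.
'35': run [17, 12, 2] end={s12,s15} rej; 2/2 single-dels accept.
'3u': |S_i|=[17, 12, 3] end={s12,s15,s7} rej; 2/2 single-dels accept.
'u55': |S_i|=[17, 16, 15, 2] end={s12,s15} ∉↓L; 3/3 deletions ∈↓L.
'22332': |S_i|=[17, 12, 10, 7, 3, 2] end={s12,s15} ∉↓L; 5/5 deletions ∈↓L.
5 obstructions.


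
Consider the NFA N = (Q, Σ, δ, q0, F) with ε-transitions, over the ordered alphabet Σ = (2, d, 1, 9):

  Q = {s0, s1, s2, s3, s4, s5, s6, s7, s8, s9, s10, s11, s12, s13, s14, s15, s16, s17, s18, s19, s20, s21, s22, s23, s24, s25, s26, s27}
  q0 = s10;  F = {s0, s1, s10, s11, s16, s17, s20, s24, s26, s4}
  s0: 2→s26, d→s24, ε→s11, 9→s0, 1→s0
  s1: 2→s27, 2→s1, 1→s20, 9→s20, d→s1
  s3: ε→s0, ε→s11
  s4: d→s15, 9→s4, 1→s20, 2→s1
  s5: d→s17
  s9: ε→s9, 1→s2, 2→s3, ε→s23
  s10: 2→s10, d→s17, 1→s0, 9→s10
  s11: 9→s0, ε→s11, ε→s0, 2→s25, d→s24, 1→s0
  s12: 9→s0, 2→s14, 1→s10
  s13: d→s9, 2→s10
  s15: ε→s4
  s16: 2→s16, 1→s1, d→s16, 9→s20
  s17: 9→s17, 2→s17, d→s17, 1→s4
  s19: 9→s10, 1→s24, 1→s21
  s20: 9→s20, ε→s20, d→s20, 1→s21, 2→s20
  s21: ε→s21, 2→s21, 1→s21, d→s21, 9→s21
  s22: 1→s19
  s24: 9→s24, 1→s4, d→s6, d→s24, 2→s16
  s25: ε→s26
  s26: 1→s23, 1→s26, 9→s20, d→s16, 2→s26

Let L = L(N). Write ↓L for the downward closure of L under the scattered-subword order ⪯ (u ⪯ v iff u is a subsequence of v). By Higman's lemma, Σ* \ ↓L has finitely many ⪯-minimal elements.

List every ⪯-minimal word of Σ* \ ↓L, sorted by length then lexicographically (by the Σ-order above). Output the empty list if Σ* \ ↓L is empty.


|Q|=28, |F|=10, |δ|=70 (11 ε).
min D↑ (10 st, q0=0, F={9}): 0:2→0,d→1,1→2,9→0 1:2→1,d→1,1→3,9→1 2:2→4,d→5,1→2,9→2 3:2→6,d→3,1→7,9→3 4:2→4,d→8,1→4,9→7 5:2→8,d→5,1→3,9→5 6:2→6,d→6,1→7,9→7 7:2→7,d→7,1→9,9→7 8:2→8,d→8,1→6,9→7 9:2→9,d→9,1→9,9→9.
'd111': run [16, 10, 6, 2, 1] end={s21} rej; 4/4 del acc.
'1291': N↓-sim [16, 14, 8, 2, 1] end={s21} — reject; 4/4 del acc.
2 words, ⪯-incomp.

min(Σ*\↓L) = [d111, 1291].


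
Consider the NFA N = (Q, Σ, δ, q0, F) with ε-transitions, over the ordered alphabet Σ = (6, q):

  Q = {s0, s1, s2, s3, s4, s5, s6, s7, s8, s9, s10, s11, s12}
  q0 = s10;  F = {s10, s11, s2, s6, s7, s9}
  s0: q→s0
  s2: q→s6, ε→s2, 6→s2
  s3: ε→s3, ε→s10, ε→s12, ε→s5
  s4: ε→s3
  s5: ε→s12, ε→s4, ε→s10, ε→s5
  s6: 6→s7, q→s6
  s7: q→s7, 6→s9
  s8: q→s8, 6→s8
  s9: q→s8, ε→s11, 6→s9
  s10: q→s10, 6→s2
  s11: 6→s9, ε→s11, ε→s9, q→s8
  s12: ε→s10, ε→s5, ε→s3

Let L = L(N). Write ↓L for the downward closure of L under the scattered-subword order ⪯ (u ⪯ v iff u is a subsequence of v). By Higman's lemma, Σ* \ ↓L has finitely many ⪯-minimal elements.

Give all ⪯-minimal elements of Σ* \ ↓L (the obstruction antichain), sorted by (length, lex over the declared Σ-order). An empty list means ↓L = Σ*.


|Q|=13, |F|=6, |δ|=31 (16 ε).
min D↑ (6 st, q0=0, F={5}): 0:6→1,q→0 1:6→1,q→2 2:6→3,q→2 3:6→4,q→3 4:6→4,q→5 5:6→5,q→5.
'6q66q': run [7, 6, 5, 4, 3, 1] end={s8} ∉↓L; 5/5 del acc.
1 obstructions.

min(Σ*\↓L) = [6q66q].


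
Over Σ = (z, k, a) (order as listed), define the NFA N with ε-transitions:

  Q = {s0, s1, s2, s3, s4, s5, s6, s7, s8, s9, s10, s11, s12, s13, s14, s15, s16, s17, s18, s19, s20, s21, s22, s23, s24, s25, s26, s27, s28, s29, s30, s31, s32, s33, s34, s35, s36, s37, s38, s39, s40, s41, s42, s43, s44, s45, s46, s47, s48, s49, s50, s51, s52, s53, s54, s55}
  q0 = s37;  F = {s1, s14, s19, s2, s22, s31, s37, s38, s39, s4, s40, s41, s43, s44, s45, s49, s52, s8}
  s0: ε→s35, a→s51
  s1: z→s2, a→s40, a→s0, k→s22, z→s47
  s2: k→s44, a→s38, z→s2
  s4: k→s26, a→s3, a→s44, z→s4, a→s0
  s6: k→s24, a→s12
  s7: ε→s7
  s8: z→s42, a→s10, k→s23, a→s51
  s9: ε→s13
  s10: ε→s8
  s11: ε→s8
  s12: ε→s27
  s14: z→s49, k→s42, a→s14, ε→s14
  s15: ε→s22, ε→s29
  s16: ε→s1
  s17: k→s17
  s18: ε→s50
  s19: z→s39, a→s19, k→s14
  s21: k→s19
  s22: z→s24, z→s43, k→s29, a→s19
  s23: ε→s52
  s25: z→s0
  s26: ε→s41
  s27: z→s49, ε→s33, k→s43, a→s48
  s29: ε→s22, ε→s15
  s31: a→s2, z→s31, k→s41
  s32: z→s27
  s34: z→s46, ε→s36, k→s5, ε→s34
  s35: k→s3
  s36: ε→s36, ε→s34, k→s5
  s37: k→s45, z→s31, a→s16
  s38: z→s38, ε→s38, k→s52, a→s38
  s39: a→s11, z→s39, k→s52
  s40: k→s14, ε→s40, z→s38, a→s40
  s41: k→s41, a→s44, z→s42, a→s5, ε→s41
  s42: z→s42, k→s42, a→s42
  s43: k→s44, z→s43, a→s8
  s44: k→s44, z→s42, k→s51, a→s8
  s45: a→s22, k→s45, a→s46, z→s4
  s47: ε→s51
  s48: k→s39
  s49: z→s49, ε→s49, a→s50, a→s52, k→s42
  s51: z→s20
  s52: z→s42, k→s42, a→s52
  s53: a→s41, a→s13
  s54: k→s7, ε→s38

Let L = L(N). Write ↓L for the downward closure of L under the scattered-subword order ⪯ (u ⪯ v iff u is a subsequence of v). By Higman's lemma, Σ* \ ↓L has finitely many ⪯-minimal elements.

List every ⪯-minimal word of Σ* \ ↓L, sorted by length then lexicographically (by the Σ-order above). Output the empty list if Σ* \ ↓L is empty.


min(Σ*\↓L) = [zkz, kzaz, aakk].

|Q|=56, |F|=18, |δ|=112 (26 ε).
min D↑ (19 st, q0=0, F={9}): 0:z→1,k→2,a→3 1:z→1,k→4,a→5 2:z→6,k→2,a→7 3:z→5,k→7,a→8 4:z→9,k→4,a→10 5:z→5,k→10,a→11 6:z→6,k→4,a→10 7:z→12,k→7,a→13 8:z→11,k→14,a→8 9:z→9,k→9,a→9 10:z→9,k→10,a→15 11:z→11,k→16,a→11 12:z→12,k→10,a→15 13:z→17,k→14,a→13 14:z→18,k→9,a→14 15:z→9,k→16,a→15 16:z→9,k→9,a→16 17:z→17,k→16,a→15 18:z→18,k→9,a→16 (ε-aug+det+¬).
'zkz': |S_i|=[36, 25, 12, 2] end={s20,s42} — reject; 3/3 del acc.
'kzaz': |S_i|=[36, 28, 21, 14, 2] end={s20,s42} rej; 4/4 del acc.
'aakk': |S_i|=[36, 30, 18, 7, 1] end={s42} rej; 4/4 del acc.
3 words, ⪯-incomp.


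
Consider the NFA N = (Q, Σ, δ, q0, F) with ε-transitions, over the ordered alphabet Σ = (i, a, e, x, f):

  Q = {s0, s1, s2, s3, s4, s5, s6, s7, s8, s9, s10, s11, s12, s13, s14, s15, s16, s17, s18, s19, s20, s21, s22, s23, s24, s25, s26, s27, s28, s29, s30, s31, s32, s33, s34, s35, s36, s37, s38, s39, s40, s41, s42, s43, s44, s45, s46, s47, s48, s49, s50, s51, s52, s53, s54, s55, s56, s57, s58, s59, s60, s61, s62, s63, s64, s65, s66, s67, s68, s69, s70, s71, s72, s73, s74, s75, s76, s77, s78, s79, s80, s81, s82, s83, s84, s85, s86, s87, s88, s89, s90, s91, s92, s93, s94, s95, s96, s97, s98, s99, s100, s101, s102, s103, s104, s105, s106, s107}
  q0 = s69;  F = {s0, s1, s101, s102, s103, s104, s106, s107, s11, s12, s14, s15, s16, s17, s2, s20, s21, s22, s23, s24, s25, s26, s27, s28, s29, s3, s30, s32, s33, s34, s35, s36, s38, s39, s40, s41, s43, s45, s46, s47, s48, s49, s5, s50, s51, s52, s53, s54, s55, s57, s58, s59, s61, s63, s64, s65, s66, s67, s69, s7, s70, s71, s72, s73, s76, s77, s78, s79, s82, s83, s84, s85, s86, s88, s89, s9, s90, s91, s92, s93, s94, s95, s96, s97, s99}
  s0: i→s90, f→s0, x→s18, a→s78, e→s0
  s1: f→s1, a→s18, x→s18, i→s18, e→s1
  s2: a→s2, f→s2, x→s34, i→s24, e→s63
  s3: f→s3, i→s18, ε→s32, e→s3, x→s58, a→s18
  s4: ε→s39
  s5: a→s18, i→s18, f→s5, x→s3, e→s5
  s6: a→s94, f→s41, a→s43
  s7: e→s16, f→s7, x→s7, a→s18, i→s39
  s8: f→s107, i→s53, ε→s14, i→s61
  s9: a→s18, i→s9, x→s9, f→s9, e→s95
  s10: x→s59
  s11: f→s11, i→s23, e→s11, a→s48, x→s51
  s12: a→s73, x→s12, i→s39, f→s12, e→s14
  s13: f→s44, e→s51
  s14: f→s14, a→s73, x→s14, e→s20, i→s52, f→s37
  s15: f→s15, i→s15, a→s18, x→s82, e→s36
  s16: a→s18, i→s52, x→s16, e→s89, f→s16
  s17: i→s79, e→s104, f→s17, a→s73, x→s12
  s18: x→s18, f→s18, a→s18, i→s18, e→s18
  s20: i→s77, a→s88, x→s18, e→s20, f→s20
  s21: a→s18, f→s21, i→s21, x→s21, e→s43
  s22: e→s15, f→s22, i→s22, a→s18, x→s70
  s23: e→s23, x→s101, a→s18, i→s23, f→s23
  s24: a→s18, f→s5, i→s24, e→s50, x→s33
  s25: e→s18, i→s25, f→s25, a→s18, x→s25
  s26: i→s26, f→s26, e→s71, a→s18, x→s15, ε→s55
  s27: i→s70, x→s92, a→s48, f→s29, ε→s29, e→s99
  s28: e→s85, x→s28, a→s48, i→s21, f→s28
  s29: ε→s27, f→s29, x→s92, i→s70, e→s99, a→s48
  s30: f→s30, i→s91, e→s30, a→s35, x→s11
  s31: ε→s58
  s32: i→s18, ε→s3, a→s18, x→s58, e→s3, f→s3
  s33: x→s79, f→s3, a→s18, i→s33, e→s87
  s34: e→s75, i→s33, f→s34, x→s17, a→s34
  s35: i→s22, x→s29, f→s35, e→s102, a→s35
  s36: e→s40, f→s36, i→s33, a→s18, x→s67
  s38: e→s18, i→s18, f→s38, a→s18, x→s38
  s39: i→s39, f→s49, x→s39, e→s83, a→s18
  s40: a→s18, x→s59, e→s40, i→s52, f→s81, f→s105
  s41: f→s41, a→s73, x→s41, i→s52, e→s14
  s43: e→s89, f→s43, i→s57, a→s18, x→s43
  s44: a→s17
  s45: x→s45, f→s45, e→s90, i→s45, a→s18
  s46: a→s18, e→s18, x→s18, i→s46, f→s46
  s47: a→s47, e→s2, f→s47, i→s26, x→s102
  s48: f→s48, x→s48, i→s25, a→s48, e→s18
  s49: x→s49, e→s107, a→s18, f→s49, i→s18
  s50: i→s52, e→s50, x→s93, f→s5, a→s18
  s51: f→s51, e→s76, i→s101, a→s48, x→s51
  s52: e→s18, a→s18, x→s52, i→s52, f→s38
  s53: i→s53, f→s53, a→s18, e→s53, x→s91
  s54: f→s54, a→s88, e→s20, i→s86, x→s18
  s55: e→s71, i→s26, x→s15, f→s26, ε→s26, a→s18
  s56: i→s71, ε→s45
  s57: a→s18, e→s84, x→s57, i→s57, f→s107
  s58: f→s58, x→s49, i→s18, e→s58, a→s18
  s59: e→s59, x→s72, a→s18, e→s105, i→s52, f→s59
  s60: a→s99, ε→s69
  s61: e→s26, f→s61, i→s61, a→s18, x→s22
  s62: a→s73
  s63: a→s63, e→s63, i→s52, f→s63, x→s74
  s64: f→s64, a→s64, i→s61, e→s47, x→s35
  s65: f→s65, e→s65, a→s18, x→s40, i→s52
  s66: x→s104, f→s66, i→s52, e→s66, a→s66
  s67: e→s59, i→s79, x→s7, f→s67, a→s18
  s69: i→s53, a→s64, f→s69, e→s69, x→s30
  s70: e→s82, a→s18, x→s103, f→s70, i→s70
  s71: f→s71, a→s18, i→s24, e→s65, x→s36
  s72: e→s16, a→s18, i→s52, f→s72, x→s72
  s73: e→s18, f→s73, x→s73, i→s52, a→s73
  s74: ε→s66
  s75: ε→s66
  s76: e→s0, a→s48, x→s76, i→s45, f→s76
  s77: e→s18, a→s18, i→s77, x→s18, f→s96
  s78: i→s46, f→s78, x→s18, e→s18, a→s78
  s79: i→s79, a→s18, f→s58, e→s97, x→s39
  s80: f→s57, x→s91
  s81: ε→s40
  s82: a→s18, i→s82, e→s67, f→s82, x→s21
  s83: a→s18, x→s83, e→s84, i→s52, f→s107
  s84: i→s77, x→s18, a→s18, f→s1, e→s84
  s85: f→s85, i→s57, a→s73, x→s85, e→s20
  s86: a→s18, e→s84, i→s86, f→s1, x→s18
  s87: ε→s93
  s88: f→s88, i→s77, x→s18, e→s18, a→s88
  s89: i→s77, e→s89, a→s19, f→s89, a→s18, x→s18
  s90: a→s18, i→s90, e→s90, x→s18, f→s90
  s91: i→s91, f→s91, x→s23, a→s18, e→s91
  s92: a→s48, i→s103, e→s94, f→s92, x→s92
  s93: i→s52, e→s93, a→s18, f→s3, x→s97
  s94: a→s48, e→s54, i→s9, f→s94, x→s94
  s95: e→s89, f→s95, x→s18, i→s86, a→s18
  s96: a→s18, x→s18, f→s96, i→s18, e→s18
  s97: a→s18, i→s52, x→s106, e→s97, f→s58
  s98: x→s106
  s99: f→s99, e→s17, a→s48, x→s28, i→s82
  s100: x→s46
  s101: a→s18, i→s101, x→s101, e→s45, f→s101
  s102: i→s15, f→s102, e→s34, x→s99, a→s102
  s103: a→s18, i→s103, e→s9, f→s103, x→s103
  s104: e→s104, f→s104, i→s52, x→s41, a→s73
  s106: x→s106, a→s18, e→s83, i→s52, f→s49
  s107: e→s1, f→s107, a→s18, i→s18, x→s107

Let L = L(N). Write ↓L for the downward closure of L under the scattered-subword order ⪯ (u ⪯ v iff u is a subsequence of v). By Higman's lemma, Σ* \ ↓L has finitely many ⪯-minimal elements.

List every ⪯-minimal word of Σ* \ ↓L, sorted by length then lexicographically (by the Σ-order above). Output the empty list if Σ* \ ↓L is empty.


min(Σ*\↓L) = [ia, xxae, aeeifi, aeeeie, xxxeex].

|Q|=108, |F|=85, |δ|=466 (15 ε).
min D↑ (83 st, q0=0, F={4}): 0:i→1,a→2,e→0,x→3,f→0 1:i→1,a→4,e→1,x→5,f→1 2:i→6,a→2,e→7,x→8,f→2 3:i→5,a→8,e→3,x→9,f→3 4:i→4,a→4,e→4,x→4,f→4 5:i→5,a→4,e→5,x→10,f→5 6:i→6,a→4,e→11,x→12,f→6 7:i→11,a→7,e→13,x→14,f→7 8:i→12,a→8,e→14,x→15,f→8 9:i→10,a→16,e→9,x→17,f→9 10:i→10,a→4,e→10,x→18,f→10 11:i→11,a→4,e→19,x→20,f→11 12:i→12,a→4,e→20,x→21,f→12 13:i→22,a→13,e→23,x→24,f→13 14:i→20,a→14,e→24,x→25,f→14 15:i→21,a→16,e→25,x→26,f→15 16:i→27,a→16,e→4,x→16,f→16 17:i→18,a→16,e→28,x→17,f→17 18:i→18,a→4,e→29,x→18,f→18 19:i→22,a→4,e→30,x→31,f→19 20:i→20,a→4,e→31,x→32,f→20 21:i→21,a→4,e→32,x→33,f→21 22:i→22,a→4,e→34,x→35,f→36 23:i→37,a→23,e→23,x→38,f→23 24:i→35,a→24,e→38,x→39,f→24 25:i→32,a→16,e→39,x→40,f→25 26:i→33,a→16,e→41,x→26,f→26 27:i→27,a→4,e→4,x→27,f→27 28:i→29,a→16,e→42,x→28,f→28 29:i→29,a→4,e→43,x→29,f→29 30:i→37,a→4,e→30,x→44,f→30 31:i→35,a→4,e→44,x→45,f→31 32:i→32,a→4,e→45,x→46,f→32 33:i→33,a→4,e→47,x→33,f→33 34:i→37,a→4,e→34,x→48,f→36 35:i→35,a→4,e→48,x→49,f→50 36:i→4,a→4,e→36,x→50,f→36 37:i→37,a→4,e→4,x→37,f→51 38:i→37,a→38,e→38,x→52,f→38 39:i→49,a→53,e→52,x→54,f→39 40:i→46,a→16,e→55,x→40,f→40 41:i→47,a→16,e→56,x→41,f→41 42:i→43,a→57,e→42,x→4,f→42 43:i→43,a→4,e→43,x→4,f→43 44:i→37,a→4,e→44,x→58,f→44 45:i→49,a→4,e→58,x→59,f→45 46:i→46,a→4,e→60,x→46,f→46 47:i→47,a→4,e→61,x→47,f→47 48:i→37,a→4,e→48,x→62,f→50 49:i→49,a→4,e→62,x→63,f→64 50:i→4,a→4,e→50,x→64,f→50 51:i→4,a→4,e→4,x→51,f→51 52:i→37,a→53,e→52,x→65,f→52 53:i→37,a→53,e→4,x→53,f→53 54:i→63,a→53,e→66,x→54,f→54 55:i→67,a→53,e→68,x→55,f→55 56:i→69,a→70,e→68,x→4,f→56 57:i→71,a→57,e→4,x→4,f→57 58:i→37,a→4,e→58,x→72,f→58 59:i→63,a→4,e→73,x→59,f→59 60:i→67,a→4,e→74,x→60,f→60 61:i→69,a→4,e→74,x→4,f→61 62:i→37,a→4,e→62,x→75,f→64 63:i→63,a→4,e→76,x→63,f→77 64:i→4,a→4,e→64,x→77,f→64 65:i→37,a→53,e→66,x→65,f→65 66:i→37,a→53,e→68,x→66,f→66 67:i→67,a→4,e→78,x→67,f→79 68:i→80,a→70,e→68,x→4,f→68 69:i→69,a→4,e→78,x→4,f→81 70:i→80,a→70,e→4,x→4,f→70 71:i→71,a→4,e→4,x→4,f→71 72:i→37,a→4,e→73,x→72,f→72 73:i→37,a→4,e→74,x→73,f→73 74:i→80,a→4,e→74,x→4,f→74 75:i→37,a→4,e→76,x→75,f→77 76:i→37,a→4,e→78,x→76,f→79 77:i→4,a→4,e→79,x→77,f→77 78:i→80,a→4,e→78,x→4,f→81 79:i→4,a→4,e→81,x→79,f→79 80:i→80,a→4,e→4,x→4,f→82 81:i→4,a→4,e→81,x→4,f→81 82:i→4,a→4,e→4,x→4,f→82 [Hopcroft].
'ia': N↓-sim [93, 58, 2] end={s18,s19} rej; 2/2 single-dels accept.
'xxae': run [93, 79, 61, 12, 1] end={s18} rej; 4/4 del acc.
'aeeifi': run [93, 81, 70, 57, 25, 10, 1] end={s18} ∉↓L; 6/6 deletions ∈↓L.
'aeeeie': |S_i|=[93, 81, 70, 57, 39, 5, 1] end={s18} rej; 6/6 deletions ∈↓L.
'xxxeex': run [93, 79, 61, 46, 33, 16, 1] end={s18} ∉↓L; 6/6 del acc.
5 obstructions.


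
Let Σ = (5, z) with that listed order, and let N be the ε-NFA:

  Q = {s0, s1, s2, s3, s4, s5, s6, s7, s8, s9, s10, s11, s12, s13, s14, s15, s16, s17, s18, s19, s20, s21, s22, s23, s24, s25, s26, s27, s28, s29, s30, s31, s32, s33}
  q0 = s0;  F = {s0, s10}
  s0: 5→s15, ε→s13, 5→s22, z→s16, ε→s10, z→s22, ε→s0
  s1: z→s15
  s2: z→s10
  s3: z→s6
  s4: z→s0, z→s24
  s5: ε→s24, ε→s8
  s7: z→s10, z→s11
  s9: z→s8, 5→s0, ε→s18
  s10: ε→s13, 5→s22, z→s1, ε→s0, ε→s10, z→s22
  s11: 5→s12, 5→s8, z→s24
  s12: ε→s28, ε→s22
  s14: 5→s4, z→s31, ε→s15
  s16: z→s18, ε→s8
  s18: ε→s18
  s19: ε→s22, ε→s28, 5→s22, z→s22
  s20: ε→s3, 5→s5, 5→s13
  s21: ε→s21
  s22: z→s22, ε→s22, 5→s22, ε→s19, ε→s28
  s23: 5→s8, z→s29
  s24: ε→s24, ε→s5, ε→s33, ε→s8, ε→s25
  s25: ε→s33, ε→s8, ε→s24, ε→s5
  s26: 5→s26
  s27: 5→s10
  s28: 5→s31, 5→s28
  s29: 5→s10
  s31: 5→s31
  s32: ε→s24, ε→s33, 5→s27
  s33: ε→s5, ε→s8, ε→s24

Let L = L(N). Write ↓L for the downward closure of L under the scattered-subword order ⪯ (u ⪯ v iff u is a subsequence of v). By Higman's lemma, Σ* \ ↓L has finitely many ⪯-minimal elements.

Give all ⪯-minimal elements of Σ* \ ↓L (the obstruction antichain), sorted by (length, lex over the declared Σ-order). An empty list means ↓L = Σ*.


|Q|=34, |F|=2, |δ|=72 (35 ε).
min D↑ (2 st, q0=0, F={1}): 0:5→1,z→1 1:5→1,z→1 [Hopcroft].
'5': run [12, 5] end={s15,s19,s22,s28,s31} ∉↓L; 1/1 deletions ∈↓L.
'z': run [12, 9] end={s1,s15,s16,s18,s19,s22,s28,s31,s8} rej; 1/1 del acc.
2 obstructions.

min(Σ*\↓L) = [5, z].
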